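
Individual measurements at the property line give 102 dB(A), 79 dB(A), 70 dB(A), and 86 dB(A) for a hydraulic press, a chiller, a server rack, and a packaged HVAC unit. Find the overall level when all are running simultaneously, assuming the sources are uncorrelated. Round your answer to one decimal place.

102.1 dB(A)

Incoherent sources combine by intensity addition: L_total = 10·log₁₀(Σ 10^(L_i/10)).
Σ 10^(L/10) = 10^(102/10) + 10^(79/10) + 10^(70/10) + 10^(86/10) = 1.634e+10.
L_total = 10·log₁₀(1.634e+10) = 102.13 dB(A).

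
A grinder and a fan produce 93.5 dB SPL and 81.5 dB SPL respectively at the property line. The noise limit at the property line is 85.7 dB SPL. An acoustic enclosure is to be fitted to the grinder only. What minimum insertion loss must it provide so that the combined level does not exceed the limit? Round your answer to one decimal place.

Fixed contribution from the other source: Σ 10^(L/10) = 10^(81.5/10) = 1.413e+08 (81.50 dB SPL).
To meet 85.7 dB SPL overall, the treated grinder may contribute at most 10^(85.7/10) − 1.413e+08 = 2.303e+08, i.e. 83.62 dB SPL.
Required insertion loss = 93.5 − 83.62 = 9.88 dB.

9.9 dB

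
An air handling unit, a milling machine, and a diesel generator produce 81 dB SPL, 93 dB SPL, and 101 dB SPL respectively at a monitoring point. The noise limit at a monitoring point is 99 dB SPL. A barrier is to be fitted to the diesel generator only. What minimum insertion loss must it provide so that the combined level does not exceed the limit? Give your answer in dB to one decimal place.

3.3 dB

Everything except the diesel generator sums to 10^(81/10) + 10^(93/10) = 2.121e+09 in linear terms, 93.27 dB SPL.
The limit corresponds to 10^(99/10) = 7.943e+09; subtracting the fixed part leaves 5.822e+09 for the diesel generator, i.e. 97.65 dB SPL.
So the diesel generator must be reduced from 101 to 97.65 dB SPL: IL = 3.35 dB.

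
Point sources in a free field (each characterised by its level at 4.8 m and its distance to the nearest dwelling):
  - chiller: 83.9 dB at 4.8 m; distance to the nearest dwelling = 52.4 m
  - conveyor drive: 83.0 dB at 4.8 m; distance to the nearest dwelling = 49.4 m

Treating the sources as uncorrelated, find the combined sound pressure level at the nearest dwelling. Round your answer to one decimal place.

66.0 dB

Apply inverse-square spreading to bring every level to the receiver, then sum 10^(L/10).
chiller: 83.9 − 20·log₁₀(52.4/4.8) = 83.9 − 20.76 = 63.14 dB.
conveyor drive: 83.0 − 20·log₁₀(49.4/4.8) = 83.0 − 20.25 = 62.75 dB.
Σ 10^(L/10) = 3.944e+06 → L_total = 10·log₁₀(3.944e+06) = 65.96 dB.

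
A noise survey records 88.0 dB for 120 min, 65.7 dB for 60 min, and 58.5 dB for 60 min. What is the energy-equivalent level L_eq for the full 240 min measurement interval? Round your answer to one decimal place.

Weight each interval's intensity by its duration and average over T = 240 min:
Σ tᵢ·10^(Lᵢ/10) = 120·10^(88.0/10) + 60·10^(65.7/10) + 60·10^(58.5/10) = 7.598e+10.
L_eq = 10·log₁₀(7.598e+10/240) = 85.00 dB.

85.0 dB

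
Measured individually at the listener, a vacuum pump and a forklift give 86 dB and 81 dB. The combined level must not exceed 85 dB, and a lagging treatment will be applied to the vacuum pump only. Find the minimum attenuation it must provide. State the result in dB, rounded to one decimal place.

Fixed contribution from the other source: Σ 10^(L/10) = 10^(81/10) = 1.259e+08 (81.00 dB).
To meet 85 dB overall, the treated vacuum pump may contribute at most 10^(85/10) − 1.259e+08 = 1.903e+08, i.e. 82.80 dB.
Required insertion loss = 86 − 82.80 = 3.20 dB.

3.2 dB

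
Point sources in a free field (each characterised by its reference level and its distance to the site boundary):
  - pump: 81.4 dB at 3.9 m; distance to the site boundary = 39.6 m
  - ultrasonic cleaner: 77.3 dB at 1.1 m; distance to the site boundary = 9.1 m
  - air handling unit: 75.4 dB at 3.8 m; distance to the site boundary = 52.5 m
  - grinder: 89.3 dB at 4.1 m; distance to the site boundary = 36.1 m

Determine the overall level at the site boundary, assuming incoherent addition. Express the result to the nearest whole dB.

71 dB

Apply inverse-square spreading to bring every level to the receiver, then sum 10^(L/10).
pump: 81.4 − 20·log₁₀(39.6/3.9) = 81.4 − 20.13 = 61.27 dB.
ultrasonic cleaner: 77.3 − 20·log₁₀(9.1/1.1) = 77.3 − 18.35 = 58.95 dB.
air handling unit: 75.4 − 20·log₁₀(52.5/3.8) = 75.4 − 22.81 = 52.59 dB.
grinder: 89.3 − 20·log₁₀(36.1/4.1) = 89.3 − 18.89 = 70.41 dB.
Σ 10^(L/10) = 1.328e+07 → L_total = 10·log₁₀(1.328e+07) = 71.23 dB.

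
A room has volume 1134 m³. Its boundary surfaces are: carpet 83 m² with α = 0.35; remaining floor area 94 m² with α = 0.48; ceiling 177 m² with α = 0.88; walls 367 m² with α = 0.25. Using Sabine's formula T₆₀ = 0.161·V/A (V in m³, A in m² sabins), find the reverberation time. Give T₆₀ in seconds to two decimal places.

0.57 s

Summing Sᵢαᵢ: 83·0.35 + 94·0.48 + 177·0.88 + 367·0.25 = 321.68 m².
T₆₀ = 0.161·V/A = 0.161·1134/321.68 = 0.568 s.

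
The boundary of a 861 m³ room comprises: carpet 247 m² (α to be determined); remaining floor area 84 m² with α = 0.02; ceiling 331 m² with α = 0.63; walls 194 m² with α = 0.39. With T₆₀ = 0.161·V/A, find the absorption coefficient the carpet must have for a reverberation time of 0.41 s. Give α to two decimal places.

A = 0.161·V/T₆₀ = 0.161·861/0.41 = 338.10 m² sabins.
Absorption from the other surfaces = 84·0.02 + 331·0.63 + 194·0.39 = 285.87 m², so the carpet must supply 52.23 m² over 247 m².
α = 52.23/247 = 0.211.

0.21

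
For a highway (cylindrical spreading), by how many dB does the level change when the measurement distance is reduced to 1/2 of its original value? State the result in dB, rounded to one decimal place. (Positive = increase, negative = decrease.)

+3.0 dB

Line-source spreading: ΔL = −10·log₁₀(r₂/r₁).
ΔL = −10·log₁₀(0.5) = +3.01 dB.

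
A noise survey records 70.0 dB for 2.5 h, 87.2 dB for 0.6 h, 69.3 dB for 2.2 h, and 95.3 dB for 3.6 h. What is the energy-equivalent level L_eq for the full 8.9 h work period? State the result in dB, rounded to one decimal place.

Weight each interval's intensity by its duration and average over T = 8.9 h:
Σ tᵢ·10^(Lᵢ/10) = 2.5·10^(70.0/10) + 0.6·10^(87.2/10) + 2.2·10^(69.3/10) + 3.6·10^(95.3/10) = 1.256e+10.
L_eq = 10·log₁₀(1.256e+10/8.9) = 91.49 dB.

91.5 dB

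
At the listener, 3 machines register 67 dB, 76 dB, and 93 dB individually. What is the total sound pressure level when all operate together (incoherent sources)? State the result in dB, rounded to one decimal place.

93.1 dB

Incoherent sources combine by intensity addition: L_total = 10·log₁₀(Σ 10^(L_i/10)).
Σ 10^(L/10) = 10^(67/10) + 10^(76/10) + 10^(93/10) = 2.040e+09.
L_total = 10·log₁₀(2.040e+09) = 93.10 dB.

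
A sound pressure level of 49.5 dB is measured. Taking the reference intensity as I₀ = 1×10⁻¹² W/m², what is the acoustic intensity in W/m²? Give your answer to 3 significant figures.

L = 10·log₁₀(I/I₀) ⇒ I = I₀·10^(L/10) = 10⁻¹² × 10^4.95.

8.91e-08 W/m²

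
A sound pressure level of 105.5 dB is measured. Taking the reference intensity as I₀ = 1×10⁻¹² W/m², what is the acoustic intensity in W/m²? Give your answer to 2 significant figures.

I/I₀ = 10^(105.5/10) = 3.548e+10, so I = 3.548e+10 × 10⁻¹² W/m².

0.035 W/m²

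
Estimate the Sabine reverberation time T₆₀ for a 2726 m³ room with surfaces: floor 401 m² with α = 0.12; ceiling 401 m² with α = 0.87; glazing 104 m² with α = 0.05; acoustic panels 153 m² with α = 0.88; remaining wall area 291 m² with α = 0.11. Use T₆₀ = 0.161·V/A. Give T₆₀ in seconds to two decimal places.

0.77 s

A = Σ Sᵢαᵢ = 401·0.12 + 401·0.87 + 104·0.05 + 153·0.88 + 291·0.11 = 568.84 m².
T₆₀ = 0.161 × 2726 / 568.84 = 0.772 s.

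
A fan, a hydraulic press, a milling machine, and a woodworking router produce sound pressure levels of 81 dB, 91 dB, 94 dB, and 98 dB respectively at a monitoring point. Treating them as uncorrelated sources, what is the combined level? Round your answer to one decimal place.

For uncorrelated sources the intensities add, so convert each level to linear form, sum, and take 10·log₁₀ of the total.
Σ 10^(L/10) = 10^(81/10) + 10^(91/10) + 10^(94/10) + 10^(98/10) = 1.021e+10.
L_total = 10·log₁₀(1.021e+10) = 100.09 dB.

100.1 dB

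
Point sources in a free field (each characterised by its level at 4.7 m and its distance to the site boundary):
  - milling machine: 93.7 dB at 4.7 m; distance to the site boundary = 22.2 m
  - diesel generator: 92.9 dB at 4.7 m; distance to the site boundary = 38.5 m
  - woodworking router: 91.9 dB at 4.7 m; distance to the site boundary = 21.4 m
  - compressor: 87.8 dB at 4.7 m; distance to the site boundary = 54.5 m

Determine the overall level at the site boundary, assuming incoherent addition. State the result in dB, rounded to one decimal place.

83.3 dB

First find each source's level at the receiver (point-source: −20·log₁₀(r/r_ref)), then combine on an intensity basis.
milling machine: 93.7 − 20·log₁₀(22.2/4.7) = 93.7 − 13.49 = 80.21 dB.
diesel generator: 92.9 − 20·log₁₀(38.5/4.7) = 92.9 − 18.27 = 74.63 dB.
woodworking router: 91.9 − 20·log₁₀(21.4/4.7) = 91.9 − 13.17 = 78.73 dB.
compressor: 87.8 − 20·log₁₀(54.5/4.7) = 87.8 − 21.29 = 66.51 dB.
Σ 10^(L/10) = 2.133e+08 → L_total = 10·log₁₀(2.133e+08) = 83.29 dB.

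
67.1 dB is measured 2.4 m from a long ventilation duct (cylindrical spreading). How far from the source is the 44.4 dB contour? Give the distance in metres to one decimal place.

The 22.7 dB drop corresponds to a distance ratio of 10^(22.7/10) for a line source.
r₂ = 2.4·10^((67.1−44.4)/10) = 2.4·10^(22.7/10) = 446.90 m.

446.9 m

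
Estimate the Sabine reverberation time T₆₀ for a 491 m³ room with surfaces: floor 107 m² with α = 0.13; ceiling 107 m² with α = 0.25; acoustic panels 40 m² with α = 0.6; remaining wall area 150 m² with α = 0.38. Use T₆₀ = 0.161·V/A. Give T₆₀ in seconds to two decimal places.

A = Σ Sᵢαᵢ = 107·0.13 + 107·0.25 + 40·0.6 + 150·0.38 = 121.66 m².
T₆₀ = 0.161·V/A = 0.161·491/121.66 = 0.650 s.

0.65 s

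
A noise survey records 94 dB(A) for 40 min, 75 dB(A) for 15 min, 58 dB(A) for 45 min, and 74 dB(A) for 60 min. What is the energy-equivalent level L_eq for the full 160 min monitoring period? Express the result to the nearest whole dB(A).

Weight each interval's intensity by its duration and average over T = 160 min:
Σ tᵢ·10^(Lᵢ/10) = 40·10^(94/10) + 15·10^(75/10) + 45·10^(58/10) + 60·10^(74/10) = 1.025e+11.
L_eq = 10·log₁₀(1.025e+11/160) = 88.07 dB(A).

88 dB(A)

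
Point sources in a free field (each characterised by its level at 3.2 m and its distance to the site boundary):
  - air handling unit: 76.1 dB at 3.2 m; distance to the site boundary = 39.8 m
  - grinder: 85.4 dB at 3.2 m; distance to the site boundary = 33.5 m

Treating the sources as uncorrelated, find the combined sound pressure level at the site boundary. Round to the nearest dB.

Propagate each source to the receiver with L = L_ref − 20·log₁₀(r/r_ref), then add intensities.
air handling unit: 76.1 − 20·log₁₀(39.8/3.2) = 76.1 − 21.89 = 54.21 dB.
grinder: 85.4 − 20·log₁₀(33.5/3.2) = 85.4 − 20.40 = 65.00 dB.
Σ 10^(L/10) = 3.427e+06 → L_total = 10·log₁₀(3.427e+06) = 65.35 dB.

65 dB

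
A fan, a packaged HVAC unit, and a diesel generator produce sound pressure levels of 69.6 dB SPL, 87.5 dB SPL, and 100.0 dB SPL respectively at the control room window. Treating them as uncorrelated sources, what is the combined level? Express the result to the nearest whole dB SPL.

Incoherent sources combine by intensity addition: L_total = 10·log₁₀(Σ 10^(L_i/10)).
Σ 10^(L/10) = 10^(69.6/10) + 10^(87.5/10) + 10^(100.0/10) = 1.057e+10.
L_total = 10·log₁₀(1.057e+10) = 100.24 dB SPL.

100 dB SPL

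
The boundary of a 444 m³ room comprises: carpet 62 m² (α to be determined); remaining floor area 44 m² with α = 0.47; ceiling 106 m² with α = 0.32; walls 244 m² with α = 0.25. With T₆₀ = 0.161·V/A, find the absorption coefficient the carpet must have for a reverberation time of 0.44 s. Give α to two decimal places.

From T₆₀ = 0.161·V/A, the target T₆₀ = 0.44 s needs A = 0.161·444/0.44 = 162.46 m².
Absorption from the other surfaces = 44·0.47 + 106·0.32 + 244·0.25 = 115.60 m², so the carpet must supply 46.86 m² over 62 m².
α = 46.86/62 = 0.756.

0.76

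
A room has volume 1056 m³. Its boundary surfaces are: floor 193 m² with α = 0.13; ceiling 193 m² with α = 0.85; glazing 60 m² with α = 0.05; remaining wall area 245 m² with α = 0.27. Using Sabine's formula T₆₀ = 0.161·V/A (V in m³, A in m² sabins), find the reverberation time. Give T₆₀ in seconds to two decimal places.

0.66 s

Summing Sᵢαᵢ: 193·0.13 + 193·0.85 + 60·0.05 + 245·0.27 = 258.29 m².
T₆₀ = 0.161·V/A = 0.161·1056/258.29 = 0.658 s.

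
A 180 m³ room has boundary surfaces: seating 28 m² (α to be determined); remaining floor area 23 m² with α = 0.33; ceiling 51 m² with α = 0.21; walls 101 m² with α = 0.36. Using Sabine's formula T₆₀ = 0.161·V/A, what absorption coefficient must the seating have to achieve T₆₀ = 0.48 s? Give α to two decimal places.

0.20

A = 0.161·V/T₆₀ = 0.161·180/0.48 = 60.38 m² sabins.
Absorption from the other surfaces = 23·0.33 + 51·0.21 + 101·0.36 = 54.66 m², so the seating must supply 5.72 m² over 28 m².
α = 5.72/28 = 0.204.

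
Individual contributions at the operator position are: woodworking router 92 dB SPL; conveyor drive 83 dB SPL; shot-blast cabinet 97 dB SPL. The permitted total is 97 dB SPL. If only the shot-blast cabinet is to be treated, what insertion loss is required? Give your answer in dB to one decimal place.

1.9 dB

The untreated sources together contribute 10^(92/10) + 10^(83/10) = 1.784e+09, i.e. 92.51 dB SPL.
To meet 97 dB SPL overall, the treated shot-blast cabinet may contribute at most 10^(97/10) − 1.784e+09 = 3.227e+09, i.e. 95.09 dB SPL.
So the shot-blast cabinet must be reduced from 97 to 95.09 dB SPL: IL = 1.91 dB.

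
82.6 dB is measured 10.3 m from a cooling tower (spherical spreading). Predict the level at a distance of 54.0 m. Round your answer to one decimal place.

68.2 dB

For a point source, L₂ = L₁ − 20·log₁₀(r₂/r₁).
L₂ = 82.6 − 20·log₁₀(54.0/10.3) = 82.6 − 14.391 = 68.21 dB.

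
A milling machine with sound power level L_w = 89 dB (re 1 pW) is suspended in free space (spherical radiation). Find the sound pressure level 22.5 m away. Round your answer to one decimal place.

L_p = L_w − 10·log₁₀(4π·r²) with r = 22.5 m.
4π·r² = 6362 m², 10·log₁₀ of that is 38.036 dB.
L_p = 89 − 38.036 = 50.96 dB.

51.0 dB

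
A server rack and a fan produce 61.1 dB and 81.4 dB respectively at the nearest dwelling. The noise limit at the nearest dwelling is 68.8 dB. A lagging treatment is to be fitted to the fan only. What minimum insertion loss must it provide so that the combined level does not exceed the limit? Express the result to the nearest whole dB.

13 dB

Everything except the fan sums to 10^(61.1/10) = 1.288e+06 in linear terms, 61.10 dB.
The limit corresponds to 10^(68.8/10) = 7.586e+06; subtracting the fixed part leaves 6.298e+06 for the fan, i.e. 67.99 dB.
Required insertion loss = 81.4 − 67.99 = 13.41 dB.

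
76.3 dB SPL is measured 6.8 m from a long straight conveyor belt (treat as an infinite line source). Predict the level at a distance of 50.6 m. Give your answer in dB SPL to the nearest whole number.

Cylindrical spreading from a line source gives a 10·log₁₀(r₂/r₁) drop.
L₂ = 76.3 − 10·log₁₀(50.6/6.8) = 76.3 − 8.716 = 67.58 dB SPL.

68 dB SPL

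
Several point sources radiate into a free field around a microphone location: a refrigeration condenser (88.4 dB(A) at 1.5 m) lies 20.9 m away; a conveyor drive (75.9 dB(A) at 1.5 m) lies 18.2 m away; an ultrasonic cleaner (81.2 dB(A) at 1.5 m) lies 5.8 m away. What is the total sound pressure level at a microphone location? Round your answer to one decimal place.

71.0 dB(A)

Apply inverse-square spreading to bring every level to the receiver, then sum 10^(L/10).
refrigeration condenser: 88.4 − 20·log₁₀(20.9/1.5) = 88.4 − 22.88 = 65.52 dB(A).
conveyor drive: 75.9 − 20·log₁₀(18.2/1.5) = 75.9 − 21.68 = 54.22 dB(A).
ultrasonic cleaner: 81.2 − 20·log₁₀(5.8/1.5) = 81.2 − 11.75 = 69.45 dB(A).
Σ 10^(L/10) = 1.264e+07 → L_total = 10·log₁₀(1.264e+07) = 71.02 dB(A).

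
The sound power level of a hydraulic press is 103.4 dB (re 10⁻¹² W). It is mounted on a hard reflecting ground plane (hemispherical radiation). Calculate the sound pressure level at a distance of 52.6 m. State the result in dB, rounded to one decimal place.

61.0 dB

L_p = L_w − 10·log₁₀(2π·r²) with r = 52.6 m.
2π·r² = 1.738e+04 m², 10·log₁₀ of that is 42.402 dB.
L_p = 103.4 − 42.402 = 61.00 dB.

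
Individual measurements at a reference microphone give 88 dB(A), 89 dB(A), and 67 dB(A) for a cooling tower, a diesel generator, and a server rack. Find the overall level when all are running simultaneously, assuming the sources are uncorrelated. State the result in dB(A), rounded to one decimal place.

91.6 dB(A)

Incoherent sources combine by intensity addition: L_total = 10·log₁₀(Σ 10^(L_i/10)).
Σ 10^(L/10) = 10^(88/10) + 10^(89/10) + 10^(67/10) = 1.430e+09.
L_total = 10·log₁₀(1.430e+09) = 91.55 dB(A).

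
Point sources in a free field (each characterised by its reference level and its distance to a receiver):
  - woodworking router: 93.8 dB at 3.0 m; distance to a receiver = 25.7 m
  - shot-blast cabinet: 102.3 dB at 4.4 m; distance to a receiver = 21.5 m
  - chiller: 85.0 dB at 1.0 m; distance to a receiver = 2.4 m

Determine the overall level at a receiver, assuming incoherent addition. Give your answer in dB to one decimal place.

Apply inverse-square spreading to bring every level to the receiver, then sum 10^(L/10).
woodworking router: 93.8 − 20·log₁₀(25.7/3.0) = 93.8 − 18.66 = 75.14 dB.
shot-blast cabinet: 102.3 − 20·log₁₀(21.5/4.4) = 102.3 − 13.78 = 88.52 dB.
chiller: 85.0 − 20·log₁₀(2.4/1.0) = 85.0 − 7.60 = 77.40 dB.
Σ 10^(L/10) = 7.988e+08 → L_total = 10·log₁₀(7.988e+08) = 89.02 dB.

89.0 dB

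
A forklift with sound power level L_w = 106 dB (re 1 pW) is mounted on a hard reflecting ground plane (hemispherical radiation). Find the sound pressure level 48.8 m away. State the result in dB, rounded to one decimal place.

The power spreads over a hemisphere of area 2π·r², so L_p = L_w − 10·log₁₀(2π·r²).
2π·r² = 1.496e+04 m², 10·log₁₀ of that is 41.750 dB.
L_p = 106 − 41.750 = 64.25 dB.

64.2 dB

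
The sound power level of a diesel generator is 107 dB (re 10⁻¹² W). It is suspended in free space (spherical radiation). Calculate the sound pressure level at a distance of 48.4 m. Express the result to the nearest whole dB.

62 dB

Free-field spherical radiation: L_p = L_w − 10·log₁₀(4π·r²), r = 48.4 m.
4π·r² = 2.944e+04 m², 10·log₁₀ of that is 44.689 dB.
L_p = 107 − 44.689 = 62.31 dB.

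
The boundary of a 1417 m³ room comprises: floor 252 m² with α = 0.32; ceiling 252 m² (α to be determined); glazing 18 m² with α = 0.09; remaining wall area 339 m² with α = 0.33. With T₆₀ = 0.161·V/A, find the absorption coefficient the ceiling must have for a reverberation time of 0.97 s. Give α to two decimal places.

From T₆₀ = 0.161·V/A, the target T₆₀ = 0.97 s needs A = 0.161·1417/0.97 = 235.19 m².
Absorption from the other surfaces = 252·0.32 + 18·0.09 + 339·0.33 = 194.13 m², so the ceiling must supply 41.06 m² over 252 m².
α = 41.06/252 = 0.163.

0.16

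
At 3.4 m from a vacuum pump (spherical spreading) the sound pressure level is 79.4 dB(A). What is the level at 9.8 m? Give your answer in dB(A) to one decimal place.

70.2 dB(A)

Spherical spreading from a point source gives a 20·log₁₀(r₂/r₁) drop.
L₂ = 79.4 − 20·log₁₀(9.8/3.4) = 79.4 − 9.195 = 70.21 dB(A).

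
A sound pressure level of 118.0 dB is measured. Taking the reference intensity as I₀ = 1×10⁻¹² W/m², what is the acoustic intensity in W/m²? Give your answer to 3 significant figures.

I/I₀ = 10^(118.0/10) = 6.31e+11, so I = 6.31e+11 × 10⁻¹² W/m².

0.631 W/m²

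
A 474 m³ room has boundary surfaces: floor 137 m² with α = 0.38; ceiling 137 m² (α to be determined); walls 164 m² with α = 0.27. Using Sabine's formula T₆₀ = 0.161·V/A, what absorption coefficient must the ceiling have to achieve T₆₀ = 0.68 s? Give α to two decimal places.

From T₆₀ = 0.161·V/A, the target T₆₀ = 0.68 s needs A = 0.161·474/0.68 = 112.23 m².
Absorption from the other surfaces = 137·0.38 + 164·0.27 = 96.34 m², so the ceiling must supply 15.89 m² over 137 m².
α = 15.89/137 = 0.116.

0.12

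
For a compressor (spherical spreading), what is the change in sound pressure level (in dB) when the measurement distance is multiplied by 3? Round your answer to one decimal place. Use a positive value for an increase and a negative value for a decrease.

-9.5 dB

Point-source spreading: ΔL = −20·log₁₀(r₂/r₁).
ΔL = −20·log₁₀(3) = -9.54 dB.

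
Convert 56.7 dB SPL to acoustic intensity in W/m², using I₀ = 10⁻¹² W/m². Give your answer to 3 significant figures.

I/I₀ = 10^(56.7/10) = 4.677e+05, so I = 4.677e+05 × 10⁻¹² W/m².

4.68e-07 W/m²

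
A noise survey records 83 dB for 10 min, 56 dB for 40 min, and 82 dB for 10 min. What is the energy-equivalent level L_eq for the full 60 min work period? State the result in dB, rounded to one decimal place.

77.8 dB

L_eq = 10·log₁₀[(1/T)·Σ tᵢ·10^(Lᵢ/10)] with T = 60 min.
Σ tᵢ·10^(Lᵢ/10) = 10·10^(83/10) + 40·10^(56/10) + 10·10^(82/10) = 3.596e+09.
L_eq = 10·log₁₀(3.596e+09/60) = 77.78 dB.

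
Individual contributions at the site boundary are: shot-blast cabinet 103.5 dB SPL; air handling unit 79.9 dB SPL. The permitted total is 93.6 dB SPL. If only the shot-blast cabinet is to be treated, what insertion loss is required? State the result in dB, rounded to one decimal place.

10.1 dB

Everything except the shot-blast cabinet sums to 10^(79.9/10) = 9.772e+07 in linear terms, 79.90 dB SPL.
To meet 93.6 dB SPL overall, the treated shot-blast cabinet may contribute at most 10^(93.6/10) − 9.772e+07 = 2.193e+09, i.e. 93.41 dB SPL.
So the shot-blast cabinet must be reduced from 103.5 to 93.41 dB SPL: IL = 10.09 dB.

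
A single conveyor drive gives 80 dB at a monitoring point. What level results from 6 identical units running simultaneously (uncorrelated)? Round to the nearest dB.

88 dB

L_total = L₁ + 10·log₁₀ N for N identical incoherent sources.
L_total = 80 + 10·log₁₀(6) = 80 + 7.782 = 87.78 dB.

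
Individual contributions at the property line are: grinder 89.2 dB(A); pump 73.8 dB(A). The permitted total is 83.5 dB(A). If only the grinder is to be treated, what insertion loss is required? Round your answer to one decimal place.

6.2 dB

Fixed contribution from the other source: Σ 10^(L/10) = 10^(73.8/10) = 2.399e+07 (73.80 dB(A)).
The limit corresponds to 10^(83.5/10) = 2.239e+08; subtracting the fixed part leaves 1.999e+08 for the grinder, i.e. 83.01 dB(A).
Required insertion loss = 89.2 − 83.01 = 6.19 dB.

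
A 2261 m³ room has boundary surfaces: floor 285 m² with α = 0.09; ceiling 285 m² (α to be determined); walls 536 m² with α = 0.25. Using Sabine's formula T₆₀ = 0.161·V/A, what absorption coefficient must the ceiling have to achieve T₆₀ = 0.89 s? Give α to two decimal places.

Required total absorption A = 0.161·2261/0.89 = 409.01 m².
Absorption from the other surfaces = 285·0.09 + 536·0.25 = 159.65 m², so the ceiling must supply 249.36 m² over 285 m².
α = 249.36/285 = 0.875.

0.87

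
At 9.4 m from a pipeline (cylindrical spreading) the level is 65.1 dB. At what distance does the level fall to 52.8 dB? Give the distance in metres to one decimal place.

Line-source spreading drops the level by 10·log₁₀(r₂/r₁); inverting, r₂/r₁ = 10^(ΔL/10).
r₂ = 9.4·10^((65.1−52.8)/10) = 9.4·10^(12.3/10) = 159.63 m.

159.6 m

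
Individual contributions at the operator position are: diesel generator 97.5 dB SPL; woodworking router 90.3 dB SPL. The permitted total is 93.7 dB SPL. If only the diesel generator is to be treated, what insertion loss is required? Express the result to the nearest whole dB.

6 dB

Fixed contribution from the other source: Σ 10^(L/10) = 10^(90.3/10) = 1.072e+09 (90.30 dB SPL).
The limit corresponds to 10^(93.7/10) = 2.344e+09; subtracting the fixed part leaves 1.273e+09 for the diesel generator, i.e. 91.05 dB SPL.
Required insertion loss = 97.5 − 91.05 = 6.45 dB.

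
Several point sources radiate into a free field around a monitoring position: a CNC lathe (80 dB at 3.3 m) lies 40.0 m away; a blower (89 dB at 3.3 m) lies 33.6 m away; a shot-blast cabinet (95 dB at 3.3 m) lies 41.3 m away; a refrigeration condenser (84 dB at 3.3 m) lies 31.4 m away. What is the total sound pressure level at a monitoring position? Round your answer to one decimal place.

Apply inverse-square spreading to bring every level to the receiver, then sum 10^(L/10).
CNC lathe: 80 − 20·log₁₀(40.0/3.3) = 80 − 21.67 = 58.33 dB.
blower: 89 − 20·log₁₀(33.6/3.3) = 89 − 20.16 = 68.84 dB.
shot-blast cabinet: 95 − 20·log₁₀(41.3/3.3) = 95 − 21.95 = 73.05 dB.
refrigeration condenser: 84 − 20·log₁₀(31.4/3.3) = 84 − 19.57 = 64.43 dB.
Σ 10^(L/10) = 3.131e+07 → L_total = 10·log₁₀(3.131e+07) = 74.96 dB.

75.0 dB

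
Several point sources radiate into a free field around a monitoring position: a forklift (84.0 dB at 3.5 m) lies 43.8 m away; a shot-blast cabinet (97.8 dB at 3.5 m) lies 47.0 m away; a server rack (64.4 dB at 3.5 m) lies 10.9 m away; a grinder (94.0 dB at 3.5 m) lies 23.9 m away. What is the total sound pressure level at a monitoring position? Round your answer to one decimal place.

79.5 dB

Propagate each source to the receiver with L = L_ref − 20·log₁₀(r/r_ref), then add intensities.
forklift: 84.0 − 20·log₁₀(43.8/3.5) = 84.0 − 21.95 = 62.05 dB.
shot-blast cabinet: 97.8 − 20·log₁₀(47.0/3.5) = 97.8 − 22.56 = 75.24 dB.
server rack: 64.4 − 20·log₁₀(10.9/3.5) = 64.4 − 9.87 = 54.53 dB.
grinder: 94.0 − 20·log₁₀(23.9/3.5) = 94.0 − 16.69 = 77.31 dB.
Σ 10^(L/10) = 8.917e+07 → L_total = 10·log₁₀(8.917e+07) = 79.50 dB.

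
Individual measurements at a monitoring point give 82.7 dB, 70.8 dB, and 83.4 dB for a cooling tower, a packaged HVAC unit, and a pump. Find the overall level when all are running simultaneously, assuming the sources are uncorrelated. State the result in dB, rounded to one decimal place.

86.2 dB

For uncorrelated sources the intensities add, so convert each level to linear form, sum, and take 10·log₁₀ of the total.
Σ 10^(L/10) = 10^(82.7/10) + 10^(70.8/10) + 10^(83.4/10) = 4.170e+08.
L_total = 10·log₁₀(4.170e+08) = 86.20 dB.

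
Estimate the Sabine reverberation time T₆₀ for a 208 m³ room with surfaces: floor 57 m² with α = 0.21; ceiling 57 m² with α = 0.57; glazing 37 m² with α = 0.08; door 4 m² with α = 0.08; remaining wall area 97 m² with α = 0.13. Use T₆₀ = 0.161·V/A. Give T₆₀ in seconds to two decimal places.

A = Σ Sᵢαᵢ = 57·0.21 + 57·0.57 + 37·0.08 + 4·0.08 + 97·0.13 = 60.35 m².
T₆₀ = 0.161·V/A = 0.161·208/60.35 = 0.555 s.

0.55 s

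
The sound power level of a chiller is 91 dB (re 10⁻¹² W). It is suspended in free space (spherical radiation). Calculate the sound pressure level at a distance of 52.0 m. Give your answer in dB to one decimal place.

45.7 dB

The power spreads over a sphere of area 4π·r², so L_p = L_w − 10·log₁₀(4π·r²).
4π·r² = 3.398e+04 m², 10·log₁₀ of that is 45.312 dB.
L_p = 91 − 45.312 = 45.69 dB.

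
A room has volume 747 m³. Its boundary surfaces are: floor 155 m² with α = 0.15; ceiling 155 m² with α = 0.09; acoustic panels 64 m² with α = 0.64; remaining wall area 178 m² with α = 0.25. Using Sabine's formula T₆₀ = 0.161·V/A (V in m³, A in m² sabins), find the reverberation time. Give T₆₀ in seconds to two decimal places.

Summing Sᵢαᵢ: 155·0.15 + 155·0.09 + 64·0.64 + 178·0.25 = 122.66 m².
T₆₀ = 0.161 × 747 / 122.66 = 0.980 s.

0.98 s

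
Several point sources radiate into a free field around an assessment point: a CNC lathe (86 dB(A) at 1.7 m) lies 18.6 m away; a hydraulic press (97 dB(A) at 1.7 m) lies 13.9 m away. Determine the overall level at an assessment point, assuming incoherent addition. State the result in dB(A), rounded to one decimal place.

78.9 dB(A)

First find each source's level at the receiver (point-source: −20·log₁₀(r/r_ref)), then combine on an intensity basis.
CNC lathe: 86 − 20·log₁₀(18.6/1.7) = 86 − 20.78 = 65.22 dB(A).
hydraulic press: 97 − 20·log₁₀(13.9/1.7) = 97 − 18.25 = 78.75 dB(A).
Σ 10^(L/10) = 7.829e+07 → L_total = 10·log₁₀(7.829e+07) = 78.94 dB(A).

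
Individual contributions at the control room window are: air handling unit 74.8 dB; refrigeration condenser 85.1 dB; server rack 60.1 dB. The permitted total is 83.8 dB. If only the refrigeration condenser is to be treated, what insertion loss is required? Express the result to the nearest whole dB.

2 dB

Fixed contribution from the other sources: Σ 10^(L/10) = 10^(74.8/10) + 10^(60.1/10) = 3.122e+07 (74.94 dB).
To meet 83.8 dB overall, the treated refrigeration condenser may contribute at most 10^(83.8/10) − 3.122e+07 = 2.087e+08, i.e. 83.19 dB.
So the refrigeration condenser must be reduced from 85.1 to 83.19 dB: IL = 1.91 dB.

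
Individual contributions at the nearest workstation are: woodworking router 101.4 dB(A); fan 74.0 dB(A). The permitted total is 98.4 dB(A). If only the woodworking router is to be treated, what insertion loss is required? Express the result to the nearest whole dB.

The untreated sources together contribute 10^(74.0/10) = 2.512e+07, i.e. 74.00 dB(A).
The limit corresponds to 10^(98.4/10) = 6.918e+09; subtracting the fixed part leaves 6.893e+09 for the woodworking router, i.e. 98.38 dB(A).
So the woodworking router must be reduced from 101.4 to 98.38 dB(A): IL = 3.02 dB.

3 dB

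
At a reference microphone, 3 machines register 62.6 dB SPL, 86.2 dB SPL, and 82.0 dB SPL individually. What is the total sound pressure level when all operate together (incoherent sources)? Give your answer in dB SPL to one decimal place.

87.6 dB SPL

Incoherent sources combine by intensity addition: L_total = 10·log₁₀(Σ 10^(L_i/10)).
Σ 10^(L/10) = 10^(62.6/10) + 10^(86.2/10) + 10^(82.0/10) = 5.772e+08.
L_total = 10·log₁₀(5.772e+08) = 87.61 dB SPL.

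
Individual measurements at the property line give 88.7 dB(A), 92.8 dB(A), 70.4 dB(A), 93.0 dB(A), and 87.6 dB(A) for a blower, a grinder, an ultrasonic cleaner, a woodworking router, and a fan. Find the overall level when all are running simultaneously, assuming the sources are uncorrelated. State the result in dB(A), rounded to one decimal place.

97.2 dB(A)

For uncorrelated sources the intensities add, so convert each level to linear form, sum, and take 10·log₁₀ of the total.
Σ 10^(L/10) = 10^(88.7/10) + 10^(92.8/10) + 10^(70.4/10) + 10^(93.0/10) + 10^(87.6/10) = 5.228e+09.
L_total = 10·log₁₀(5.228e+09) = 97.18 dB(A).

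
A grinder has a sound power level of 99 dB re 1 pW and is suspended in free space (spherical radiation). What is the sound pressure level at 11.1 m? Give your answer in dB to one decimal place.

67.1 dB

L_p = L_w − 10·log₁₀(4π·r²) with r = 11.1 m.
4π·r² = 1548 m², 10·log₁₀ of that is 31.899 dB.
L_p = 99 − 31.899 = 67.10 dB.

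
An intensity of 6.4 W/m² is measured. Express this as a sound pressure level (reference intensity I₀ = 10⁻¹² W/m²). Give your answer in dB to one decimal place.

128.1 dB

I/I₀ = 6.4/10⁻¹² = 6.4×10^12, and L = 10·log₁₀(I/I₀).
L = 10·(0.8062 + 12) = 128.06 dB.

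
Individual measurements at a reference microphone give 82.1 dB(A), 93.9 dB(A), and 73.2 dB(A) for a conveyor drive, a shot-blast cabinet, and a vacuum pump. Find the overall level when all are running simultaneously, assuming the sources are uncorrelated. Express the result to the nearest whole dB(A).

94 dB(A)

Incoherent sources combine by intensity addition: L_total = 10·log₁₀(Σ 10^(L_i/10)).
Σ 10^(L/10) = 10^(82.1/10) + 10^(93.9/10) + 10^(73.2/10) = 2.638e+09.
L_total = 10·log₁₀(2.638e+09) = 94.21 dB(A).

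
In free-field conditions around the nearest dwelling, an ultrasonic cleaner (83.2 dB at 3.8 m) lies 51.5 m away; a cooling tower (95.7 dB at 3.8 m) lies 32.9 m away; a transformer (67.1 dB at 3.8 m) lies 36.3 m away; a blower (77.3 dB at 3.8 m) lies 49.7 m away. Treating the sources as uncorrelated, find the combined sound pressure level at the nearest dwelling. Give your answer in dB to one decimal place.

77.1 dB

First find each source's level at the receiver (point-source: −20·log₁₀(r/r_ref)), then combine on an intensity basis.
ultrasonic cleaner: 83.2 − 20·log₁₀(51.5/3.8) = 83.2 − 22.64 = 60.56 dB.
cooling tower: 95.7 − 20·log₁₀(32.9/3.8) = 95.7 − 18.75 = 76.95 dB.
transformer: 67.1 − 20·log₁₀(36.3/3.8) = 67.1 − 19.60 = 47.50 dB.
blower: 77.3 − 20·log₁₀(49.7/3.8) = 77.3 − 22.33 = 54.97 dB.
Σ 10^(L/10) = 5.107e+07 → L_total = 10·log₁₀(5.107e+07) = 77.08 dB.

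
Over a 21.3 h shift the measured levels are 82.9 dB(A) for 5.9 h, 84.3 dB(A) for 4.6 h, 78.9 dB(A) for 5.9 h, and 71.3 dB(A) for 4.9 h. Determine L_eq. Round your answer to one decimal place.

L_eq = 10·log₁₀[(1/T)·Σ tᵢ·10^(Lᵢ/10)] with T = 21.3 h.
Σ tᵢ·10^(Lᵢ/10) = 5.9·10^(82.9/10) + 4.6·10^(84.3/10) + 5.9·10^(78.9/10) + 4.9·10^(71.3/10) = 2.913e+09.
L_eq = 10·log₁₀(2.913e+09/21.3) = 81.36 dB(A).

81.4 dB(A)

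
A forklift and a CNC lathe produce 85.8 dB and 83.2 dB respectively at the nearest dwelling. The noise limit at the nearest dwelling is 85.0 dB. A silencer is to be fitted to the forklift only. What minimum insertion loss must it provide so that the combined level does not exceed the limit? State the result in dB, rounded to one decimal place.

5.5 dB

The untreated sources together contribute 10^(83.2/10) = 2.089e+08, i.e. 83.20 dB.
To meet 85.0 dB overall, the treated forklift may contribute at most 10^(85.0/10) − 2.089e+08 = 1.073e+08, i.e. 80.31 dB.
So the forklift must be reduced from 85.8 to 80.31 dB: IL = 5.49 dB.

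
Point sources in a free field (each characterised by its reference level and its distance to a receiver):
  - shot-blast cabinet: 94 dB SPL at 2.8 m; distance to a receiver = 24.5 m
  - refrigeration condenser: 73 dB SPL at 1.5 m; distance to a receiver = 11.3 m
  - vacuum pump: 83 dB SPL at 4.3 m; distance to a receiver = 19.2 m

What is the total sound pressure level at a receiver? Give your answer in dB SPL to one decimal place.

Apply inverse-square spreading to bring every level to the receiver, then sum 10^(L/10).
shot-blast cabinet: 94 − 20·log₁₀(24.5/2.8) = 94 − 18.84 = 75.16 dB SPL.
refrigeration condenser: 73 − 20·log₁₀(11.3/1.5) = 73 − 17.54 = 55.46 dB SPL.
vacuum pump: 83 − 20·log₁₀(19.2/4.3) = 83 − 13.00 = 70.00 dB SPL.
Σ 10^(L/10) = 4.317e+07 → L_total = 10·log₁₀(4.317e+07) = 76.35 dB SPL.

76.4 dB SPL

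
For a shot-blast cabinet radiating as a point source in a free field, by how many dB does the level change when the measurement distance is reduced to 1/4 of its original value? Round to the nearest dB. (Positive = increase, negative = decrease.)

With spherical spreading the level changes by −20·log₁₀(r₂/r₁).
ΔL = −20·log₁₀(0.25) = +12.04 dB.

+12 dB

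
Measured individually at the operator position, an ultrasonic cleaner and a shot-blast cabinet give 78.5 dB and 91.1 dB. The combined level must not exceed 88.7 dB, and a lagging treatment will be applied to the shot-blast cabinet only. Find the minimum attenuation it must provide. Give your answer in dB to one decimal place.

2.8 dB

Everything except the shot-blast cabinet sums to 10^(78.5/10) = 7.079e+07 in linear terms, 78.50 dB.
The limit corresponds to 10^(88.7/10) = 7.413e+08; subtracting the fixed part leaves 6.705e+08 for the shot-blast cabinet, i.e. 88.26 dB.
Required insertion loss = 91.1 − 88.26 = 2.84 dB.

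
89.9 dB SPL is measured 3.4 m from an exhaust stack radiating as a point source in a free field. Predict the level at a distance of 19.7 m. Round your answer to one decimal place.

Spherical spreading from a point source gives a 20·log₁₀(r₂/r₁) drop.
L₂ = 89.9 − 20·log₁₀(19.7/3.4) = 89.9 − 15.260 = 74.64 dB SPL.

74.6 dB SPL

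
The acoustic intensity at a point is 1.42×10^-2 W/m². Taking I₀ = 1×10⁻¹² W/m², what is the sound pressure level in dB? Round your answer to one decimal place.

101.5 dB

Dividing by I₀ shifts the exponent by 12: I/I₀ = 1.42×10^10.
L = 10·(0.1523 + 10) = 101.52 dB.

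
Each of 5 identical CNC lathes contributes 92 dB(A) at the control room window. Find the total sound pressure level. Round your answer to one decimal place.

99.0 dB(A)

With 5 equal, uncorrelated contributions the intensity is 5× that of one unit, giving a rise of 10·log₁₀ 5.
L_total = 92 + 10·log₁₀(5) = 92 + 6.990 = 98.99 dB(A).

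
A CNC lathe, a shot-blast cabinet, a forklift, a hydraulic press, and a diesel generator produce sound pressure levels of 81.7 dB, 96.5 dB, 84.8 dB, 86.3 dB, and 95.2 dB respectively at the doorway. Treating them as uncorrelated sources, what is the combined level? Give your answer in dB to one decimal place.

99.4 dB

For uncorrelated sources the intensities add, so convert each level to linear form, sum, and take 10·log₁₀ of the total.
Σ 10^(L/10) = 10^(81.7/10) + 10^(96.5/10) + 10^(84.8/10) + 10^(86.3/10) + 10^(95.2/10) = 8.655e+09.
L_total = 10·log₁₀(8.655e+09) = 99.37 dB.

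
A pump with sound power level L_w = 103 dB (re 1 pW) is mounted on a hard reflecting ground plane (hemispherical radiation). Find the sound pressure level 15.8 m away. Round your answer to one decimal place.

71.0 dB

The power spreads over a hemisphere of area 2π·r², so L_p = L_w − 10·log₁₀(2π·r²).
2π·r² = 1569 m², 10·log₁₀ of that is 31.955 dB.
L_p = 103 − 31.955 = 71.05 dB.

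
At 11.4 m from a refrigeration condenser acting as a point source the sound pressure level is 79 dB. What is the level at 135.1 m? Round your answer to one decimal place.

57.5 dB

Point-source attenuation: ΔL = 20·log₁₀(r₂/r₁) = 20·log₁₀(135.1/11.4) = 21.475 dB.
L₂ = 79 − 20·log₁₀(135.1/11.4) = 79 − 21.475 = 57.52 dB.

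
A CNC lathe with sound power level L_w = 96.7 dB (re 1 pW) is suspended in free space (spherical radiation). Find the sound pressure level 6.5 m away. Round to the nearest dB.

69 dB

Free-field spherical radiation: L_p = L_w − 10·log₁₀(4π·r²), r = 6.5 m.
4π·r² = 530.9 m², 10·log₁₀ of that is 27.250 dB.
L_p = 96.7 − 27.250 = 69.45 dB.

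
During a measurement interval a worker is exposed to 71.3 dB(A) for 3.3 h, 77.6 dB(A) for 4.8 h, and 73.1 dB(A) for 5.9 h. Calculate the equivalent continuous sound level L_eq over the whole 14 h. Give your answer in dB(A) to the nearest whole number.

Weight each interval's intensity by its duration and average over T = 14 h:
Σ tᵢ·10^(Lᵢ/10) = 3.3·10^(71.3/10) + 4.8·10^(77.6/10) + 5.9·10^(73.1/10) = 4.412e+08.
L_eq = 10·log₁₀(4.412e+08/14) = 74.98 dB(A).

75 dB(A)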